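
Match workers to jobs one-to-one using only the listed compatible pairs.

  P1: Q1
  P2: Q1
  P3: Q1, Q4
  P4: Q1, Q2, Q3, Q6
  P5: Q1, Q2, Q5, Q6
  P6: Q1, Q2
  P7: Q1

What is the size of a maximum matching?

5

Unit-capacity flow: source→left, listed edges, right→sink; max matching = max flow.
Augmenting path P1→Q1 (+1); matched 1.
Augmenting path P3→Q4 (+1); matched 2.
Augmenting path P4→Q2 (+1); matched 3.
Augmenting path P5→Q5 (+1); matched 4.
Augmenting path P6→Q2→P4→Q3 (+1); matched 5.
No augmenting path remains; maximum matching = 5.
König certificate: {P3, P4, P5, P6, Q1} is a vertex cover of size 5 (every listed pair touches it), so no matching can be larger.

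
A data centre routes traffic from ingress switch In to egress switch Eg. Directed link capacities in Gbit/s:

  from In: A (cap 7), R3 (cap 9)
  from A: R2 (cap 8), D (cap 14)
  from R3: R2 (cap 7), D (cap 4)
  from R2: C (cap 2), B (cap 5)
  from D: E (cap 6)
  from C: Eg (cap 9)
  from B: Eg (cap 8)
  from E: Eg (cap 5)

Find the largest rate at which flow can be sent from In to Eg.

Augment In→A→R2→C→Eg: bottleneck 2, flow now 2.
Augment In→A→R2→B→Eg: bottleneck 5, flow now 7.
Augment In→R3→D→E→Eg: bottleneck 4, flow now 11.
Augment In→R3→R2→A→D→E→Eg: bottleneck 1, flow now 12. (uses reverse residual edge)
No augmenting path remains; maximum flow = 12.
In the residual graph, reachable from In: {In, A, R3, R2, D, E}.
Min-cut edges: R2→C (2), R2→B (5), E→Eg (5); capacity 2 + 5 + 5 = 12.
This cut is saturated, so no flow can exceed 12.

12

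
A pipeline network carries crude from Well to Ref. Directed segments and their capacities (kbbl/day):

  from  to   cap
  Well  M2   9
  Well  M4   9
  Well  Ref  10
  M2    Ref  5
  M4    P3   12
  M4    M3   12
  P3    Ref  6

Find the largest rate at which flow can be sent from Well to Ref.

Augment Well→Ref: bottleneck 10, flow now 10.
Augment Well→M2→Ref: bottleneck 5, flow now 15.
Augment Well→M4→P3→Ref: bottleneck 6, flow now 21.
No augmenting path remains; maximum flow = 21.
In the residual graph, reachable from Well: {Well, M2, M4, P3, M3}.
Min-cut edges: Well→Ref (10), M2→Ref (5), P3→Ref (6); capacity 10 + 5 + 6 = 21.
This cut is saturated, so no flow can exceed 21.

21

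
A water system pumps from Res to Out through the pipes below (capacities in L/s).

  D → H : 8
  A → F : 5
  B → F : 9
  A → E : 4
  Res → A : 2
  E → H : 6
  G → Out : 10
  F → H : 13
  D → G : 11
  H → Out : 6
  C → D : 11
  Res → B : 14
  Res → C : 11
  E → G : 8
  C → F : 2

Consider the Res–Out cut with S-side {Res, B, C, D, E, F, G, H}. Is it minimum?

Given cut capacity: 2 + 10 + 6 = 18.
Augment Res→A→E→G→Out: bottleneck 2, flow now 2.
Augment Res→B→F→H→Out: bottleneck 6, flow now 8.
Augment Res→C→D→G→Out: bottleneck 8, flow now 16.
No augmenting path remains; maximum flow = 16.
In the residual graph, reachable from Res: {Res, A, B, C, D, E, F, G, H}.
Min-cut edges: G→Out (10), H→Out (6); capacity 10 + 6 = 16.
Cut capacity 18 exceeds the max flow 16, so it is not minimum.

No — its capacity is 18, but the minimum cut has capacity 16.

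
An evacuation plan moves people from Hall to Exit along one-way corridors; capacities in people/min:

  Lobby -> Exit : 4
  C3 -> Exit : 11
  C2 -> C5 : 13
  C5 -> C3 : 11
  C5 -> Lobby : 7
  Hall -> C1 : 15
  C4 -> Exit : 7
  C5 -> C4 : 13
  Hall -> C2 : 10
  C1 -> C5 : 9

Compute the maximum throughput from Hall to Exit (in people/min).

Augment Hall→C2→C5→C4→Exit: bottleneck 7, flow now 7.
Augment Hall→C2→C5→Lobby→Exit: bottleneck 3, flow now 10.
Augment Hall→C1→C5→Lobby→Exit: bottleneck 1, flow now 11.
Augment Hall→C1→C5→C3→Exit: bottleneck 8, flow now 19.
No augmenting path remains; maximum flow = 19.
In the residual graph, reachable from Hall: {Hall, C1}.
Min-cut edges: Hall→C2 (10), C1→C5 (9); capacity 10 + 9 = 19.
This cut is saturated, so no flow can exceed 19.

19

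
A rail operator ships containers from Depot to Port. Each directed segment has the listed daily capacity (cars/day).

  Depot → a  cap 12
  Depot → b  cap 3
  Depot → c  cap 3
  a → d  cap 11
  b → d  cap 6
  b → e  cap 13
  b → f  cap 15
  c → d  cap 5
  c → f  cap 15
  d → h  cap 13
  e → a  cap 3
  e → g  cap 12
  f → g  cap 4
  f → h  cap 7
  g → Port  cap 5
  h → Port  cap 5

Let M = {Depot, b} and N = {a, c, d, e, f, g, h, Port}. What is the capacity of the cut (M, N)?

Edges leaving {Depot, b}: Depot→a (12), Depot→c (3), b→d (6), b→e (13), b→f (15).
Cut capacity = 12 + 3 + 6 + 13 + 15 = 49.

49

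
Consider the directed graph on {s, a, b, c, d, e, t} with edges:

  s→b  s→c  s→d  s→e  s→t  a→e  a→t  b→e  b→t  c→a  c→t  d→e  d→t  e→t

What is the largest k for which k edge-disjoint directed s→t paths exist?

Assign every edge capacity 1; by Menger, the answer equals the max flow.
Path s→t (+1); total 1.
Path s→b→t (+1); total 2.
Path s→c→t (+1); total 3.
Path s→d→t (+1); total 4.
Path s→e→t (+1); total 5.
No residual s→t path; max flow = 5.
Certifying cut of size 5: {s→b, s→c, s→d, s→e, s→t}.

5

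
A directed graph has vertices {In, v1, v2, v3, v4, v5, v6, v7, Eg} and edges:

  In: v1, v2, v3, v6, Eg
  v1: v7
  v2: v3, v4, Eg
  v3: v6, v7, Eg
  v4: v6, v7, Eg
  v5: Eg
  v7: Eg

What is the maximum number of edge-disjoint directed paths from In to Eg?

Assign every edge capacity 1; by Menger, the answer equals the max flow.
Path In→Eg (+1); total 1.
Path In→v2→Eg (+1); total 2.
Path In→v3→Eg (+1); total 3.
Path In→v1→v7→Eg (+1); total 4.
No residual In→Eg path; max flow = 4.
Certifying cut of size 4: {In→Eg, In→v1, In→v2, In→v3}.

4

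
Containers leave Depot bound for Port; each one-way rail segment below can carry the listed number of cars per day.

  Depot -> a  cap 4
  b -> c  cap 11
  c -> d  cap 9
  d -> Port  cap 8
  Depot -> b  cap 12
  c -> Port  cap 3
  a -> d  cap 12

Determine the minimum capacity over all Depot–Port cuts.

11

Augment Depot→a→d→Port: bottleneck 4, flow now 4.
Augment Depot→b→c→Port: bottleneck 3, flow now 7.
Augment Depot→b→c→d→Port: bottleneck 4, flow now 11.
No augmenting path remains; maximum flow = 11.
By max-flow min-cut, the minimum cut capacity equals the max flow.
In the residual graph, reachable from Depot: {Depot, a, b, c, d}.
Min-cut edges: c→Port (3), d→Port (8); capacity 3 + 8 = 11.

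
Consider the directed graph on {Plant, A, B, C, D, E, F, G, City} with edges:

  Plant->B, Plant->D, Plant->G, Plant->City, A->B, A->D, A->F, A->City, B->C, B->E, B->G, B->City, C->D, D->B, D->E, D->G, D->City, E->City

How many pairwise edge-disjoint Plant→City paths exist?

3

Assign every edge capacity 1; by Menger, the answer equals the max flow.
Path Plant→City (+1); total 1.
Path Plant→B→City (+1); total 2.
Path Plant→D→City (+1); total 3.
No residual Plant→City path; max flow = 3.
Certifying cut of size 3: {Plant→B, Plant→City, Plant→D}.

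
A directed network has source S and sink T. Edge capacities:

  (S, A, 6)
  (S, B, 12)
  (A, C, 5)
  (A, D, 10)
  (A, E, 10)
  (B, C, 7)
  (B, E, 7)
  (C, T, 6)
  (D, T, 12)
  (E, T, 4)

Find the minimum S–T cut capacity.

Augment S→A→C→T: bottleneck 5, flow now 5.
Augment S→A→D→T: bottleneck 1, flow now 6.
Augment S→B→C→T: bottleneck 1, flow now 7.
Augment S→B→E→T: bottleneck 4, flow now 11.
Augment S→B→C→A→D→T: bottleneck 5, flow now 16. (uses reverse residual edge)
No augmenting path remains; maximum flow = 16.
By max-flow min-cut, the minimum cut capacity equals the max flow.
In the residual graph, reachable from S: {S, B, C, E}.
Min-cut edges: S→A (6), C→T (6), E→T (4); capacity 6 + 6 + 4 = 16.

16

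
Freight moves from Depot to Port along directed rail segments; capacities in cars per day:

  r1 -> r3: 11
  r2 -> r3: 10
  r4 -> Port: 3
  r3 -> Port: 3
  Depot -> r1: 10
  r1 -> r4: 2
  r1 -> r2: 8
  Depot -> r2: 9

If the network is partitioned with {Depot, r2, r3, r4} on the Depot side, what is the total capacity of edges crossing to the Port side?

16

Edges leaving {Depot, r2, r3, r4}: Depot→r1 (10), r3→Port (3), r4→Port (3).
Cut capacity = 10 + 3 + 3 = 16.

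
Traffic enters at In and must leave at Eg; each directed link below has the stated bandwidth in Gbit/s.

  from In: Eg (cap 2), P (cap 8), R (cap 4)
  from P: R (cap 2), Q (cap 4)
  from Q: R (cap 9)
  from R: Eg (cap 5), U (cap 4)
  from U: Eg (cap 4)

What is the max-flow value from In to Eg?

Augment In→Eg: bottleneck 2, flow now 2.
Augment In→R→Eg: bottleneck 4, flow now 6.
Augment In→P→R→Eg: bottleneck 1, flow now 7.
Augment In→P→R→U→Eg: bottleneck 1, flow now 8.
Augment In→P→Q→R→U→Eg: bottleneck 3, flow now 11.
No augmenting path remains; maximum flow = 11.
In the residual graph, reachable from In: {In, P, Q, R}.
Min-cut edges: In→Eg (2), R→U (4), R→Eg (5); capacity 2 + 4 + 5 = 11.
This cut is saturated, so no flow can exceed 11.

11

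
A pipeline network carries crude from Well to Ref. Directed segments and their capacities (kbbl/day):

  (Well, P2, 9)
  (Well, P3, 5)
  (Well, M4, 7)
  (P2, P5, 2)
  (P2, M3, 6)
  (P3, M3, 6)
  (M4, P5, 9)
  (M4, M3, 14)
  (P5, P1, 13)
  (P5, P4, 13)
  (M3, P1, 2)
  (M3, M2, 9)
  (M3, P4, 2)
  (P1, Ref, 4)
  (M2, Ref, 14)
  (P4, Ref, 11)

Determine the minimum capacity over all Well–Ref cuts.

Augment Well→P2→P5→P1→Ref: bottleneck 2, flow now 2.
Augment Well→P2→M3→P1→Ref: bottleneck 2, flow now 4.
Augment Well→P2→M3→M2→Ref: bottleneck 4, flow now 8.
Augment Well→P3→M3→M2→Ref: bottleneck 5, flow now 13.
Augment Well→M4→P5→P4→Ref: bottleneck 7, flow now 20.
No augmenting path remains; maximum flow = 20.
By max-flow min-cut, the minimum cut capacity equals the max flow.
In the residual graph, reachable from Well: {Well, P2}.
Min-cut edges: Well→P3 (5), Well→M4 (7), P2→P5 (2), P2→M3 (6); capacity 5 + 7 + 2 + 6 = 20.

20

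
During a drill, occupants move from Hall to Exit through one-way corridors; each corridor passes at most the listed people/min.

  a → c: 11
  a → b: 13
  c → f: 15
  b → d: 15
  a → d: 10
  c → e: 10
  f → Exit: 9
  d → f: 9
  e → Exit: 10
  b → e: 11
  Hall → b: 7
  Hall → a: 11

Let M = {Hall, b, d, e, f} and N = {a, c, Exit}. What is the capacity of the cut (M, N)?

30

Edges leaving {Hall, b, d, e, f}: Hall→a (11), e→Exit (10), f→Exit (9).
Cut capacity = 11 + 10 + 9 = 30.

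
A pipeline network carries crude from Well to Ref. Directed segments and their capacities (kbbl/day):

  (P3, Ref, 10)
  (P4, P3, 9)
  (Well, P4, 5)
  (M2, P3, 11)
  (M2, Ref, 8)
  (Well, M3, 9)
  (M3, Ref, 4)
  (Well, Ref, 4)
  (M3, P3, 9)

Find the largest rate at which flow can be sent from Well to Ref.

Augment Well→Ref: bottleneck 4, flow now 4.
Augment Well→M3→Ref: bottleneck 4, flow now 8.
Augment Well→M3→P3→Ref: bottleneck 5, flow now 13.
Augment Well→P4→P3→Ref: bottleneck 5, flow now 18.
No augmenting path remains; maximum flow = 18.
In the residual graph, reachable from Well: {Well}.
Min-cut edges: Well→M3 (9), Well→P4 (5), Well→Ref (4); capacity 9 + 5 + 4 = 18.
This cut is saturated, so no flow can exceed 18.

18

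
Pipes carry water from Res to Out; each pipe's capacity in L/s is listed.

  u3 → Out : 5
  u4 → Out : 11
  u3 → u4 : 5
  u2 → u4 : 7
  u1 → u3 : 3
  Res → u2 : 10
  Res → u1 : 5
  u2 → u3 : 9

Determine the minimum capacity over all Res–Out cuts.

13

Augment Res→u1→u3→Out: bottleneck 3, flow now 3.
Augment Res→u2→u3→Out: bottleneck 2, flow now 5.
Augment Res→u2→u4→Out: bottleneck 7, flow now 12.
Augment Res→u2→u3→u4→Out: bottleneck 1, flow now 13.
No augmenting path remains; maximum flow = 13.
By max-flow min-cut, the minimum cut capacity equals the max flow.
In the residual graph, reachable from Res: {Res, u1}.
Min-cut edges: Res→u2 (10), u1→u3 (3); capacity 10 + 3 = 13.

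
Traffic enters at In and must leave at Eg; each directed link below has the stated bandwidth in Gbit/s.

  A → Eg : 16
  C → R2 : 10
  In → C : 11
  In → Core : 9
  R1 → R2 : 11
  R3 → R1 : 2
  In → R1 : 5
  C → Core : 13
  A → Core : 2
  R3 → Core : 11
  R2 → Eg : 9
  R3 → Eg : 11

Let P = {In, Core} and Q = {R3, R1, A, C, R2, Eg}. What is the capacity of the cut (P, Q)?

16

Edges leaving {In, Core}: In→R1 (5), In→C (11).
Cut capacity = 5 + 11 = 16.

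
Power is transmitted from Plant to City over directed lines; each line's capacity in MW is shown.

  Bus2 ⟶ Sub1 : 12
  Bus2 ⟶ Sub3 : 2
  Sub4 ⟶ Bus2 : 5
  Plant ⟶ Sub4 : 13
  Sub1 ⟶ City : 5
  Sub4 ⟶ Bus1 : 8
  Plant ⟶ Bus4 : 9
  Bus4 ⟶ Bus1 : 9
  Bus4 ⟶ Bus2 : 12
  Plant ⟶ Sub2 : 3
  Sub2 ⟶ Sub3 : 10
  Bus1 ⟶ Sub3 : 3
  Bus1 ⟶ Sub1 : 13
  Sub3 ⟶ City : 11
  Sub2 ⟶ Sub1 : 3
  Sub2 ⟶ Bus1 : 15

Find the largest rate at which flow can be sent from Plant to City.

Augment Plant→Sub2→Sub3→City: bottleneck 3, flow now 3.
Augment Plant→Bus4→Bus2→Sub3→City: bottleneck 2, flow now 5.
Augment Plant→Bus4→Bus2→Sub1→City: bottleneck 5, flow now 10.
Augment Plant→Bus4→Bus1→Sub3→City: bottleneck 2, flow now 12.
Augment Plant→Sub4→Bus1→Sub3→City: bottleneck 1, flow now 13.
No augmenting path remains; maximum flow = 13.
In the residual graph, reachable from Plant: {Plant, Bus4, Sub4, Bus2, Bus1, Sub1}.
Min-cut edges: Plant→Sub2 (3), Bus2→Sub3 (2), Bus1→Sub3 (3), Sub1→City (5); capacity 3 + 2 + 3 + 5 = 13.
This cut is saturated, so no flow can exceed 13.

13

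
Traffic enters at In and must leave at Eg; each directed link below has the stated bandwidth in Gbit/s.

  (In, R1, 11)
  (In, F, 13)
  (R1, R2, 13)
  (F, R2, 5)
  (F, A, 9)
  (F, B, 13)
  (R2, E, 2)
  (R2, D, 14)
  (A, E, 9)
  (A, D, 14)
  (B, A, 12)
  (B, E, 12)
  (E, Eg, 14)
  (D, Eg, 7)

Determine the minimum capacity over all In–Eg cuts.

Augment In→R1→R2→E→Eg: bottleneck 2, flow now 2.
Augment In→R1→R2→D→Eg: bottleneck 7, flow now 9.
Augment In→F→A→E→Eg: bottleneck 9, flow now 18.
Augment In→F→B→E→Eg: bottleneck 3, flow now 21.
No augmenting path remains; maximum flow = 21.
By max-flow min-cut, the minimum cut capacity equals the max flow.
In the residual graph, reachable from In: {In, R1, F, R2, A, B, E, D}.
Min-cut edges: E→Eg (14), D→Eg (7); capacity 14 + 7 = 21.

21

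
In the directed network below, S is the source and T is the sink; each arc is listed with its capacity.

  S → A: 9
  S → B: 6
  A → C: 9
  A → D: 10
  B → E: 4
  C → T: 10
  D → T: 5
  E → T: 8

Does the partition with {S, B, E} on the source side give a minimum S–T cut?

No — its capacity is 17, but the minimum cut has capacity 13.

Given cut capacity: 9 + 8 = 17.
Augment S→A→C→T: bottleneck 9, flow now 9.
Augment S→B→E→T: bottleneck 4, flow now 13.
No augmenting path remains; maximum flow = 13.
In the residual graph, reachable from S: {S, B}.
Min-cut edges: S→A (9), B→E (4); capacity 9 + 4 = 13.
Cut capacity 17 exceeds the max flow 13, so it is not minimum.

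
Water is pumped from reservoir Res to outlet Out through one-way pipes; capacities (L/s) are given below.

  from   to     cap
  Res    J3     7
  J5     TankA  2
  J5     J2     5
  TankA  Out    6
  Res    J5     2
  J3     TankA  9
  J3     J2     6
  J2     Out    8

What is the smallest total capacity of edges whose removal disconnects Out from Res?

9

Augment Res→J5→J2→Out: bottleneck 2, flow now 2.
Augment Res→J3→J2→Out: bottleneck 6, flow now 8.
Augment Res→J3→TankA→Out: bottleneck 1, flow now 9.
No augmenting path remains; maximum flow = 9.
By max-flow min-cut, the minimum cut capacity equals the max flow.
In the residual graph, reachable from Res: {Res}.
Min-cut edges: Res→J5 (2), Res→J3 (7); capacity 2 + 7 = 9.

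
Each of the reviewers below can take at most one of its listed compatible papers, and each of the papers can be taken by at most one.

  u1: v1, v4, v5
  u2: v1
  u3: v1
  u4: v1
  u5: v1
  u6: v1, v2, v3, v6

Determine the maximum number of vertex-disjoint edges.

Unit-capacity flow: source→left, listed edges, right→sink; max matching = max flow.
Augmenting path u1→v1 (+1); matched 1.
Augmenting path u6→v2 (+1); matched 2.
Augmenting path u2→v1→u1→v4 (+1); matched 3.
No augmenting path remains; maximum matching = 3.
König certificate: {u1, u6, v1} is a vertex cover of size 3 (every listed pair touches it), so no matching can be larger.

3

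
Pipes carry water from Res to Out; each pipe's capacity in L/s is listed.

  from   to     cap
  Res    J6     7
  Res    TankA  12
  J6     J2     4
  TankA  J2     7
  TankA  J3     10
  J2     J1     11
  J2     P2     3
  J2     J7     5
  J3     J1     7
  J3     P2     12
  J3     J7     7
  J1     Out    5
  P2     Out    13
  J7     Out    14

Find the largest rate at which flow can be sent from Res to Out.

Augment Res→J6→J2→J1→Out: bottleneck 4, flow now 4.
Augment Res→TankA→J2→J1→Out: bottleneck 1, flow now 5.
Augment Res→TankA→J2→P2→Out: bottleneck 3, flow now 8.
Augment Res→TankA→J2→J7→Out: bottleneck 3, flow now 11.
Augment Res→TankA→J3→P2→Out: bottleneck 5, flow now 16.
No augmenting path remains; maximum flow = 16.
In the residual graph, reachable from Res: {Res, J6}.
Min-cut edges: Res→TankA (12), J6→J2 (4); capacity 12 + 4 = 16.
This cut is saturated, so no flow can exceed 16.

16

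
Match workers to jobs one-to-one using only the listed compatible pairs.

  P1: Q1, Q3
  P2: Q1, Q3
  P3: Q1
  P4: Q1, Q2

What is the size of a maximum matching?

Unit-capacity flow: source→left, listed edges, right→sink; max matching = max flow.
Augmenting path P1→Q1 (+1); matched 1.
Augmenting path P2→Q3 (+1); matched 2.
Augmenting path P4→Q2 (+1); matched 3.
No augmenting path remains; maximum matching = 3.
König certificate: {P4, Q1, Q3} is a vertex cover of size 3 (every listed pair touches it), so no matching can be larger.

3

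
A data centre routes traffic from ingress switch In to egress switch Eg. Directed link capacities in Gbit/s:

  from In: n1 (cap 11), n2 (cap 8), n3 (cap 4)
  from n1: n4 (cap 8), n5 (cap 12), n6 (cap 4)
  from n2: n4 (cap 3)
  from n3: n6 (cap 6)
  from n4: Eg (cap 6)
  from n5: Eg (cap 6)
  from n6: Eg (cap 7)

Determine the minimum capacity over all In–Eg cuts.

18

Augment In→n1→n4→Eg: bottleneck 6, flow now 6.
Augment In→n1→n5→Eg: bottleneck 5, flow now 11.
Augment In→n3→n6→Eg: bottleneck 4, flow now 15.
Augment In→n2→n4→n1→n5→Eg: bottleneck 1, flow now 16. (uses reverse residual edge)
Augment In→n2→n4→n1→n6→Eg: bottleneck 2, flow now 18. (uses reverse residual edge)
No augmenting path remains; maximum flow = 18.
By max-flow min-cut, the minimum cut capacity equals the max flow.
In the residual graph, reachable from In: {In, n2}.
Min-cut edges: In→n1 (11), In→n3 (4), n2→n4 (3); capacity 11 + 4 + 3 = 18.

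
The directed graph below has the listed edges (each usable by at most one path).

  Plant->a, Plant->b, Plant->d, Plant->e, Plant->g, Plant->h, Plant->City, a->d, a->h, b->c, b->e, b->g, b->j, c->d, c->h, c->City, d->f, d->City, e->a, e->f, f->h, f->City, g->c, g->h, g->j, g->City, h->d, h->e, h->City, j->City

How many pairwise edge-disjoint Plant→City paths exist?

Assign every edge capacity 1; by Menger, the answer equals the max flow.
Path Plant→City (+1); total 1.
Path Plant→d→City (+1); total 2.
Path Plant→g→City (+1); total 3.
Path Plant→h→City (+1); total 4.
Path Plant→b→c→City (+1); total 5.
Path Plant→e→f→City (+1); total 6.
No residual Plant→City path; max flow = 6.
Certifying cut of size 6: {Plant→City, Plant→b, Plant→g, d→City, f→City, h→City}.

6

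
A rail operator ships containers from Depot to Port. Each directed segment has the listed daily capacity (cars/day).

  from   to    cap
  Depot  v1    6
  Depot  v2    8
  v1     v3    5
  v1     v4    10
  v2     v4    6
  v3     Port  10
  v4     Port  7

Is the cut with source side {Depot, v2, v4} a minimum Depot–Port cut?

No — its capacity is 13, but the minimum cut has capacity 12.

Given cut capacity: 6 + 7 = 13.
Augment Depot→v1→v3→Port: bottleneck 5, flow now 5.
Augment Depot→v1→v4→Port: bottleneck 1, flow now 6.
Augment Depot→v2→v4→Port: bottleneck 6, flow now 12.
No augmenting path remains; maximum flow = 12.
In the residual graph, reachable from Depot: {Depot, v2}.
Min-cut edges: Depot→v1 (6), v2→v4 (6); capacity 6 + 6 = 12.
Cut capacity 13 exceeds the max flow 12, so it is not minimum.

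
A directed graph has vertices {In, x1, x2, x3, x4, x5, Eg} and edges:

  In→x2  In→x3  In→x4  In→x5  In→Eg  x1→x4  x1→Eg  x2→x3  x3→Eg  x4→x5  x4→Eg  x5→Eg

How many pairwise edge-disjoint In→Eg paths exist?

Assign every edge capacity 1; by Menger, the answer equals the max flow.
Path In→Eg (+1); total 1.
Path In→x3→Eg (+1); total 2.
Path In→x4→Eg (+1); total 3.
Path In→x5→Eg (+1); total 4.
No residual In→Eg path; max flow = 4.
Certifying cut of size 4: {In→Eg, In→x4, In→x5, x3→Eg}.

4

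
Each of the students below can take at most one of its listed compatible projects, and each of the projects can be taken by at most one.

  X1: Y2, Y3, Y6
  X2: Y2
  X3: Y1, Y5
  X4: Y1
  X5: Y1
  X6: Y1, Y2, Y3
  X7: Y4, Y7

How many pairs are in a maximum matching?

6

Unit-capacity flow: source→left, listed edges, right→sink; max matching = max flow.
Augmenting path X1→Y2 (+1); matched 1.
Augmenting path X3→Y1 (+1); matched 2.
Augmenting path X6→Y3 (+1); matched 3.
Augmenting path X7→Y4 (+1); matched 4.
Augmenting path X2→Y2→X1→Y6 (+1); matched 5.
Augmenting path X4→Y1→X3→Y5 (+1); matched 6.
No augmenting path remains; maximum matching = 6.
König certificate: {X1, X2, X3, X6, X7, Y1} is a vertex cover of size 6 (every listed pair touches it), so no matching can be larger.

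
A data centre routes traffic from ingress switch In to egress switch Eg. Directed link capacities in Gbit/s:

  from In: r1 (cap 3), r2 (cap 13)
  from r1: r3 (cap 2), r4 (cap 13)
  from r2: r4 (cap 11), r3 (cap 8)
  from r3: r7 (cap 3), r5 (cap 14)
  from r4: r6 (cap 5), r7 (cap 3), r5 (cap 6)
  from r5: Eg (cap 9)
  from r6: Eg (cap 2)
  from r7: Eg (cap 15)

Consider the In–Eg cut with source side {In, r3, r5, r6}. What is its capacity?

Edges leaving {In, r3, r5, r6}: In→r1 (3), In→r2 (13), r3→r7 (3), r5→Eg (9), r6→Eg (2).
Cut capacity = 3 + 13 + 3 + 9 + 2 = 30.

30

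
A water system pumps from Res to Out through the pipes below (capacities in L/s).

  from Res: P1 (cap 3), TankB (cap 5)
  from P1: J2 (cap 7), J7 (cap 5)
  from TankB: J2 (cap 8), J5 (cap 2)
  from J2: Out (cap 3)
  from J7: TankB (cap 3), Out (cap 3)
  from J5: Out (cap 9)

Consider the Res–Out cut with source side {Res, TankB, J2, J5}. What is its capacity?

15

Edges leaving {Res, TankB, J2, J5}: Res→P1 (3), J2→Out (3), J5→Out (9).
Cut capacity = 3 + 3 + 9 = 15.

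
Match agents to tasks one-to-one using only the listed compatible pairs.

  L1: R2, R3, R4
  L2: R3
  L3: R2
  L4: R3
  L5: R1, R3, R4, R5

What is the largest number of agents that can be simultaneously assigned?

4

Unit-capacity flow: source→left, listed edges, right→sink; max matching = max flow.
Augmenting path L1→R2 (+1); matched 1.
Augmenting path L2→R3 (+1); matched 2.
Augmenting path L5→R1 (+1); matched 3.
Augmenting path L3→R2→L1→R4 (+1); matched 4.
No augmenting path remains; maximum matching = 4.
König certificate: {L1, L3, L5, R3} is a vertex cover of size 4 (every listed pair touches it), so no matching can be larger.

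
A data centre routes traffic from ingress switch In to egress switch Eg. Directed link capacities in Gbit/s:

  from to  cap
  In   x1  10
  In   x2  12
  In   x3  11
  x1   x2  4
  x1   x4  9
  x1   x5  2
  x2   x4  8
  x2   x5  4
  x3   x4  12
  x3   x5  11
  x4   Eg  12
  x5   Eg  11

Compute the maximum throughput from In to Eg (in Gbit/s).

23

Augment In→x1→x4→Eg: bottleneck 9, flow now 9.
Augment In→x1→x5→Eg: bottleneck 1, flow now 10.
Augment In→x2→x4→Eg: bottleneck 3, flow now 13.
Augment In→x2→x5→Eg: bottleneck 4, flow now 17.
Augment In→x3→x5→Eg: bottleneck 6, flow now 23.
No augmenting path remains; maximum flow = 23.
In the residual graph, reachable from In: {In, x1, x2, x3, x4, x5}.
Min-cut edges: x4→Eg (12), x5→Eg (11); capacity 12 + 11 = 23.
This cut is saturated, so no flow can exceed 23.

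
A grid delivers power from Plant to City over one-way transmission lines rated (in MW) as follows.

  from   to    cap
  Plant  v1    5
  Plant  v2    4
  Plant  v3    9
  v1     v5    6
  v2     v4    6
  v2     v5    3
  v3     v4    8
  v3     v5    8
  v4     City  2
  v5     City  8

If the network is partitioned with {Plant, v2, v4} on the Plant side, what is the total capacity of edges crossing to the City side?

19

Edges leaving {Plant, v2, v4}: Plant→v1 (5), Plant→v3 (9), v2→v5 (3), v4→City (2).
Cut capacity = 5 + 9 + 3 + 2 = 19.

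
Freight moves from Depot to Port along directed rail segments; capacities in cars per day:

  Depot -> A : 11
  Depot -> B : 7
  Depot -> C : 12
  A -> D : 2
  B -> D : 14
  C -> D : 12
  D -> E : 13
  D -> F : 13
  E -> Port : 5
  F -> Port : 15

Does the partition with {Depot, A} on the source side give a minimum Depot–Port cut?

No — its capacity is 21, but the minimum cut has capacity 18.

Given cut capacity: 7 + 12 + 2 = 21.
Augment Depot→A→D→E→Port: bottleneck 2, flow now 2.
Augment Depot→B→D→E→Port: bottleneck 3, flow now 5.
Augment Depot→B→D→F→Port: bottleneck 4, flow now 9.
Augment Depot→C→D→F→Port: bottleneck 9, flow now 18.
No augmenting path remains; maximum flow = 18.
In the residual graph, reachable from Depot: {Depot, A, B, C, D, E}.
Min-cut edges: D→F (13), E→Port (5); capacity 13 + 5 = 18.
Cut capacity 21 exceeds the max flow 18, so it is not minimum.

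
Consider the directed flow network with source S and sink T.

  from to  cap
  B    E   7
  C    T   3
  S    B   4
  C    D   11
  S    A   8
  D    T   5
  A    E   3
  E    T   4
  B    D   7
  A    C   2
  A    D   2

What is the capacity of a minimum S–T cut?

Augment S→A→C→T: bottleneck 2, flow now 2.
Augment S→A→D→T: bottleneck 2, flow now 4.
Augment S→A→E→T: bottleneck 3, flow now 7.
Augment S→B→D→T: bottleneck 3, flow now 10.
Augment S→B→E→T: bottleneck 1, flow now 11.
No augmenting path remains; maximum flow = 11.
By max-flow min-cut, the minimum cut capacity equals the max flow.
In the residual graph, reachable from S: {S, A}.
Min-cut edges: S→B (4), A→C (2), A→D (2), A→E (3); capacity 4 + 2 + 2 + 3 = 11.

11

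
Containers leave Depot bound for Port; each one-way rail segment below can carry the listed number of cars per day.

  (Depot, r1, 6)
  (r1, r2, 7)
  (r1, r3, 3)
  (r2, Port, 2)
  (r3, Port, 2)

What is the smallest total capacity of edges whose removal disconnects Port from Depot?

4

Augment Depot→r1→r2→Port: bottleneck 2, flow now 2.
Augment Depot→r1→r3→Port: bottleneck 2, flow now 4.
No augmenting path remains; maximum flow = 4.
By max-flow min-cut, the minimum cut capacity equals the max flow.
In the residual graph, reachable from Depot: {Depot, r1, r2, r3}.
Min-cut edges: r2→Port (2), r3→Port (2); capacity 2 + 2 = 4.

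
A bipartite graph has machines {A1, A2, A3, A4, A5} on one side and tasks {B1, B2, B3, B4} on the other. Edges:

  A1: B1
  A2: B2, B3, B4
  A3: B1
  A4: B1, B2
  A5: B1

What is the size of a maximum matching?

Unit-capacity flow: source→left, listed edges, right→sink; max matching = max flow.
Augmenting path A1→B1 (+1); matched 1.
Augmenting path A2→B2 (+1); matched 2.
Augmenting path A4→B2→A2→B3 (+1); matched 3.
No augmenting path remains; maximum matching = 3.
König certificate: {A2, A4, B1} is a vertex cover of size 3 (every listed pair touches it), so no matching can be larger.

3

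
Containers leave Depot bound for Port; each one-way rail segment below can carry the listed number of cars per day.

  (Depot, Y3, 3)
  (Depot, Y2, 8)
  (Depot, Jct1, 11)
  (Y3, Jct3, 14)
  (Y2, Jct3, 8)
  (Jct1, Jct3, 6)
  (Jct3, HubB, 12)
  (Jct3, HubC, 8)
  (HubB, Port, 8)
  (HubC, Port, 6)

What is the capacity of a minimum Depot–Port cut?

14

Augment Depot→Y3→Jct3→HubB→Port: bottleneck 3, flow now 3.
Augment Depot→Y2→Jct3→HubB→Port: bottleneck 5, flow now 8.
Augment Depot→Y2→Jct3→HubC→Port: bottleneck 3, flow now 11.
Augment Depot→Jct1→Jct3→HubC→Port: bottleneck 3, flow now 14.
No augmenting path remains; maximum flow = 14.
By max-flow min-cut, the minimum cut capacity equals the max flow.
In the residual graph, reachable from Depot: {Depot, Y3, Y2, Jct1, Jct3, HubB, HubC}.
Min-cut edges: HubB→Port (8), HubC→Port (6); capacity 8 + 6 = 14.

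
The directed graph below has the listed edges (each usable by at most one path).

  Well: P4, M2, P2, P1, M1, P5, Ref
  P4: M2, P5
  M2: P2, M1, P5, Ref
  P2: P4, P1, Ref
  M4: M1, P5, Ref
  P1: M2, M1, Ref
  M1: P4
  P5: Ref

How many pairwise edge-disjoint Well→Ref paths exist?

Assign every edge capacity 1; by Menger, the answer equals the max flow.
Path Well→Ref (+1); total 1.
Path Well→M2→Ref (+1); total 2.
Path Well→P2→Ref (+1); total 3.
Path Well→P1→Ref (+1); total 4.
Path Well→P5→Ref (+1); total 5.
No residual Well→Ref path; max flow = 5.
Certifying cut of size 5: {M2→Ref, P1→Ref, P2→Ref, P5→Ref, Well→Ref}.

5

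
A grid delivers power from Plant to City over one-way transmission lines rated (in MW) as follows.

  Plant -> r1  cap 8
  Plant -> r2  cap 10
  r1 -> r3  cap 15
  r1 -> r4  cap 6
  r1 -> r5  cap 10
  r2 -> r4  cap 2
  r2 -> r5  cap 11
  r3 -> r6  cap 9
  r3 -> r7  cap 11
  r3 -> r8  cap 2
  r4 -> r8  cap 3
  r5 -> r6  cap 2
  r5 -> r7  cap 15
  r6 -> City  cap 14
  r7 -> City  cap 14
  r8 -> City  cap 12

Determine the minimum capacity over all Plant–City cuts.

Augment Plant→r1→r3→r6→City: bottleneck 8, flow now 8.
Augment Plant→r2→r4→r8→City: bottleneck 2, flow now 10.
Augment Plant→r2→r5→r6→City: bottleneck 2, flow now 12.
Augment Plant→r2→r5→r7→City: bottleneck 6, flow now 18.
No augmenting path remains; maximum flow = 18.
By max-flow min-cut, the minimum cut capacity equals the max flow.
In the residual graph, reachable from Plant: {Plant}.
Min-cut edges: Plant→r1 (8), Plant→r2 (10); capacity 8 + 10 = 18.

18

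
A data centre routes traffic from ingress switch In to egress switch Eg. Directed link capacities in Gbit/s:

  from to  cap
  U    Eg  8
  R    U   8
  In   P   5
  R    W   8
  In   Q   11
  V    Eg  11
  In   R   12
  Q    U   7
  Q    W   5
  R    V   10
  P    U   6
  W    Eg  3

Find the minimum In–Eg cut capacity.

21

Augment In→P→U→Eg: bottleneck 5, flow now 5.
Augment In→Q→U→Eg: bottleneck 3, flow now 8.
Augment In→Q→W→Eg: bottleneck 3, flow now 11.
Augment In→R→V→Eg: bottleneck 10, flow now 21.
No augmenting path remains; maximum flow = 21.
By max-flow min-cut, the minimum cut capacity equals the max flow.
In the residual graph, reachable from In: {In, P, Q, R, U, W}.
Min-cut edges: R→V (10), U→Eg (8), W→Eg (3); capacity 10 + 8 + 3 = 21.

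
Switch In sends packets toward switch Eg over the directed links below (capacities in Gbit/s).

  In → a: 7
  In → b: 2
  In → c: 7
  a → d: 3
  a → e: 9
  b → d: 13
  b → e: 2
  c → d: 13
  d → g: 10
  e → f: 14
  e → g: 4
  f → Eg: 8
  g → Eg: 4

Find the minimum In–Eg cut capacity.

Augment In→a→d→g→Eg: bottleneck 3, flow now 3.
Augment In→a→e→f→Eg: bottleneck 4, flow now 7.
Augment In→b→d→g→Eg: bottleneck 1, flow now 8.
Augment In→b→e→f→Eg: bottleneck 1, flow now 9.
Augment In→c→d→a→e→f→Eg: bottleneck 3, flow now 12. (uses reverse residual edge)
No augmenting path remains; maximum flow = 12.
By max-flow min-cut, the minimum cut capacity equals the max flow.
In the residual graph, reachable from In: {In, a, b, c, d, e, f, g}.
Min-cut edges: f→Eg (8), g→Eg (4); capacity 8 + 4 = 12.

12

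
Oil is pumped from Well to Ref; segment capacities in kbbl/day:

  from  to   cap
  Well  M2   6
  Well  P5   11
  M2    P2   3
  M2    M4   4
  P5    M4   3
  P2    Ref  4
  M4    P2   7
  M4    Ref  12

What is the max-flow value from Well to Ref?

Augment Well→M2→P2→Ref: bottleneck 3, flow now 3.
Augment Well→M2→M4→Ref: bottleneck 3, flow now 6.
Augment Well→P5→M4→Ref: bottleneck 3, flow now 9.
No augmenting path remains; maximum flow = 9.
In the residual graph, reachable from Well: {Well, P5}.
Min-cut edges: Well→M2 (6), P5→M4 (3); capacity 6 + 3 = 9.
This cut is saturated, so no flow can exceed 9.

9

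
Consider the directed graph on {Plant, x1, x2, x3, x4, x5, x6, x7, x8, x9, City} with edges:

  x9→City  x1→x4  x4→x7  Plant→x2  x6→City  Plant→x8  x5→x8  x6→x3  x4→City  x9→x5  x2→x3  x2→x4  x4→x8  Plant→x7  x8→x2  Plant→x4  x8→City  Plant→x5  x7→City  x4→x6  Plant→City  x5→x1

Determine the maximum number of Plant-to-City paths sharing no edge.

Assign every edge capacity 1; by Menger, the answer equals the max flow.
Path Plant→City (+1); total 1.
Path Plant→x4→City (+1); total 2.
Path Plant→x7→City (+1); total 3.
Path Plant→x8→City (+1); total 4.
Path Plant→x2→x4→x6→City (+1); total 5.
No residual Plant→City path; max flow = 5.
Certifying cut of size 5: {Plant→City, x4→City, x4→x6, x7→City, x8→City}.

5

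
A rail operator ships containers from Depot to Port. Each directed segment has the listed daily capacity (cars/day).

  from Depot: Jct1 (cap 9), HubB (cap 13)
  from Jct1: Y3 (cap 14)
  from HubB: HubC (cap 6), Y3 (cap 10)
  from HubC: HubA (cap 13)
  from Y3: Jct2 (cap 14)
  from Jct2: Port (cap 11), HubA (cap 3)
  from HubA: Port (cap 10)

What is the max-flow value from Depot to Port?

20

Augment Depot→Jct1→Y3→Jct2→Port: bottleneck 9, flow now 9.
Augment Depot→HubB→HubC→HubA→Port: bottleneck 6, flow now 15.
Augment Depot→HubB→Y3→Jct2→Port: bottleneck 2, flow now 17.
Augment Depot→HubB→Y3→Jct2→HubA→Port: bottleneck 3, flow now 20.
No augmenting path remains; maximum flow = 20.
In the residual graph, reachable from Depot: {Depot, Jct1, HubB, Y3}.
Min-cut edges: HubB→HubC (6), Y3→Jct2 (14); capacity 6 + 14 = 20.
This cut is saturated, so no flow can exceed 20.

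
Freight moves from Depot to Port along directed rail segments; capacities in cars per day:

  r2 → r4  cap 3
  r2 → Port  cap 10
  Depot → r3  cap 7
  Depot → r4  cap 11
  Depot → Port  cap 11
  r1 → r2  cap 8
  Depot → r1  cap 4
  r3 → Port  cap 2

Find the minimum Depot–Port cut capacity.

Augment Depot→Port: bottleneck 11, flow now 11.
Augment Depot→r3→Port: bottleneck 2, flow now 13.
Augment Depot→r1→r2→Port: bottleneck 4, flow now 17.
No augmenting path remains; maximum flow = 17.
By max-flow min-cut, the minimum cut capacity equals the max flow.
In the residual graph, reachable from Depot: {Depot, r3, r4}.
Min-cut edges: Depot→r1 (4), Depot→Port (11), r3→Port (2); capacity 4 + 11 + 2 = 17.

17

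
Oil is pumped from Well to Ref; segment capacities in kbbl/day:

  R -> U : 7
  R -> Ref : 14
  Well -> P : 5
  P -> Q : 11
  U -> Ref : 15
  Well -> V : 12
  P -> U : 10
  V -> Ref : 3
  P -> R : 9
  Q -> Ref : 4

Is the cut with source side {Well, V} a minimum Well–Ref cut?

Given cut capacity: 5 + 3 = 8.
Augment Well→V→Ref: bottleneck 3, flow now 3.
Augment Well→P→Q→Ref: bottleneck 4, flow now 7.
Augment Well→P→R→Ref: bottleneck 1, flow now 8.
No augmenting path remains; maximum flow = 8.
Cut capacity 8 equals the max flow, so it is a minimum cut.

Yes — it is a minimum cut (capacity 8).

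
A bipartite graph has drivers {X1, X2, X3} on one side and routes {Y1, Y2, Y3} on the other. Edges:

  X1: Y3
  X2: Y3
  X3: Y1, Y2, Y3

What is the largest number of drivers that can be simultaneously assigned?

2

Unit-capacity flow: source→left, listed edges, right→sink; max matching = max flow.
Augmenting path X1→Y3 (+1); matched 1.
Augmenting path X3→Y1 (+1); matched 2.
No augmenting path remains; maximum matching = 2.
König certificate: {X3, Y3} is a vertex cover of size 2 (every listed pair touches it), so no matching can be larger.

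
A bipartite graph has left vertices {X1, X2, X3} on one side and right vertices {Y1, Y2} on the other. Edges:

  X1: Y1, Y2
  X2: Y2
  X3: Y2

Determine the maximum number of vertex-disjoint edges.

Unit-capacity flow: source→left, listed edges, right→sink; max matching = max flow.
Augmenting path X1→Y1 (+1); matched 1.
Augmenting path X2→Y2 (+1); matched 2.
No augmenting path remains; maximum matching = 2.
König certificate: {X1, Y2} is a vertex cover of size 2 (every listed pair touches it), so no matching can be larger.

2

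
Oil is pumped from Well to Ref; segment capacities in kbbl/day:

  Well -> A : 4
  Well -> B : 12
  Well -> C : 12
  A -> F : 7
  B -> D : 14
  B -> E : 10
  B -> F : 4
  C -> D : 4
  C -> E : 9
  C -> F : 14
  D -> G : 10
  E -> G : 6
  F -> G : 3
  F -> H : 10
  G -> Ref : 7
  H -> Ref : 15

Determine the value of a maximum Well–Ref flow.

17

Augment Well→A→F→G→Ref: bottleneck 3, flow now 3.
Augment Well→A→F→H→Ref: bottleneck 1, flow now 4.
Augment Well→B→D→G→Ref: bottleneck 4, flow now 8.
Augment Well→B→F→H→Ref: bottleneck 4, flow now 12.
Augment Well→C→F→H→Ref: bottleneck 5, flow now 17.
No augmenting path remains; maximum flow = 17.
In the residual graph, reachable from Well: {Well, A, B, C, D, E, F, G}.
Min-cut edges: F→H (10), G→Ref (7); capacity 10 + 7 = 17.
This cut is saturated, so no flow can exceed 17.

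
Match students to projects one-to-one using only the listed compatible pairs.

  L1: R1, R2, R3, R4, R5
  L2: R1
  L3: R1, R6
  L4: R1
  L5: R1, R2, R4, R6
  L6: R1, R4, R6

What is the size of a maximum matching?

Unit-capacity flow: source→left, listed edges, right→sink; max matching = max flow.
Augmenting path L1→R1 (+1); matched 1.
Augmenting path L3→R6 (+1); matched 2.
Augmenting path L5→R2 (+1); matched 3.
Augmenting path L6→R4 (+1); matched 4.
Augmenting path L2→R1→L1→R3 (+1); matched 5.
No augmenting path remains; maximum matching = 5.
König certificate: {L1, L3, L5, L6, R1} is a vertex cover of size 5 (every listed pair touches it), so no matching can be larger.

5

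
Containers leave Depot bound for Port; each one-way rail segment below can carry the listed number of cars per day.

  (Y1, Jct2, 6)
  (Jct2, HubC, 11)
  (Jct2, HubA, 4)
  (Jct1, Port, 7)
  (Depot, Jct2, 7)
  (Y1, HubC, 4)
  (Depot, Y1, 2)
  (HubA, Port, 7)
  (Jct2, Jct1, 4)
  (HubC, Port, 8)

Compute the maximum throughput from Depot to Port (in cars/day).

Augment Depot→Y1→HubC→Port: bottleneck 2, flow now 2.
Augment Depot→Jct2→Jct1→Port: bottleneck 4, flow now 6.
Augment Depot→Jct2→HubA→Port: bottleneck 3, flow now 9.
No augmenting path remains; maximum flow = 9.
In the residual graph, reachable from Depot: {Depot}.
Min-cut edges: Depot→Y1 (2), Depot→Jct2 (7); capacity 2 + 7 = 9.
This cut is saturated, so no flow can exceed 9.

9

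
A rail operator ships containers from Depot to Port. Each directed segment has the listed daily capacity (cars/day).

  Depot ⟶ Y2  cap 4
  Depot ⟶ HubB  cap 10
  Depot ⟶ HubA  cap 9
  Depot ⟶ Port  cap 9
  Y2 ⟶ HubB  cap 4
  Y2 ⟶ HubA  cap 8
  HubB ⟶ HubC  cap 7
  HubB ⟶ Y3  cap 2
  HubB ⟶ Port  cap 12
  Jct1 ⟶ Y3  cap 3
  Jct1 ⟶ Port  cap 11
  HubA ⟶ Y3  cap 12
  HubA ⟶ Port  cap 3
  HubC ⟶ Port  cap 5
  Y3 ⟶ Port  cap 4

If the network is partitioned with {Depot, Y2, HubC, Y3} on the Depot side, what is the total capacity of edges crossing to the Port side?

Edges leaving {Depot, Y2, HubC, Y3}: Depot→HubB (10), Depot→HubA (9), Depot→Port (9), Y2→HubB (4), Y2→HubA (8), HubC→Port (5), Y3→Port (4).
Cut capacity = 10 + 9 + 9 + 4 + 8 + 5 + 4 = 49.

49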